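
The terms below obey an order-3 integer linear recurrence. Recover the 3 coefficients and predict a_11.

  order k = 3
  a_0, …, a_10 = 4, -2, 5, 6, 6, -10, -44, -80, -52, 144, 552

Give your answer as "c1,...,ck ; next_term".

2,-2,-2 ; 920

  a_3 = 2·5 + -2·-2 + -2·4 = 6
  a_4 = 2·6 + -2·5 + -2·-2 = 6
  a_5 = 2·6 + -2·6 + -2·5 = -10
  a_6 = 2·-10 + -2·6 + -2·6 = -44
  a_7 = 2·-44 + -2·-10 + -2·6 = -80
  a_8 = 2·-80 + -2·-44 + -2·-10 = -52
  a_9 = 2·-52 + -2·-80 + -2·-44 = 144
  a_10 = 2·144 + -2·-52 + -2·-80 = 552
  a_11 = 2·552 + -2·144 + -2·-52 = 920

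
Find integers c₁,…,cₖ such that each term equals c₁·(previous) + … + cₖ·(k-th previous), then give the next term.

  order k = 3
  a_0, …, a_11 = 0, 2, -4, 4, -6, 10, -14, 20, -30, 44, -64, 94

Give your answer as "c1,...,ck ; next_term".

-1,0,-1 ; -138

  a_3 = -1·-4 + 0·2 + -1·0 = 4
  a_4 = -1·4 + 0·-4 + -1·2 = -6
  a_5 = -1·-6 + 0·4 + -1·-4 = 10
  a_6 = -1·10 + 0·-6 + -1·4 = -14
  a_7 = -1·-14 + 0·10 + -1·-6 = 20
  a_8 = -1·20 + 0·-14 + -1·10 = -30
  a_9 = -1·-30 + 0·20 + -1·-14 = 44
  a_10 = -1·44 + 0·-30 + -1·20 = -64
  a_11 = -1·-64 + 0·44 + -1·-30 = 94
  a_12 = -1·94 + 0·-64 + -1·44 = -138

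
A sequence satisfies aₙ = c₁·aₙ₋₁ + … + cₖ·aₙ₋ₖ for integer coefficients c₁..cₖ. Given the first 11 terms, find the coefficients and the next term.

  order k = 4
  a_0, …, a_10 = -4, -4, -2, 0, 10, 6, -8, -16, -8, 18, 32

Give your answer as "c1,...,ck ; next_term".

0,-1,-1,-1 ; 6

  a_4 = 0·0 + -1·-2 + -1·-4 + -1·-4 = 10
  a_5 = 0·10 + -1·0 + -1·-2 + -1·-4 = 6
  a_6 = 0·6 + -1·10 + -1·0 + -1·-2 = -8
  a_7 = 0·-8 + -1·6 + -1·10 + -1·0 = -16
  a_8 = 0·-16 + -1·-8 + -1·6 + -1·10 = -8
  a_9 = 0·-8 + -1·-16 + -1·-8 + -1·6 = 18
  a_10 = 0·18 + -1·-8 + -1·-16 + -1·-8 = 32
  a_11 = 0·32 + -1·18 + -1·-8 + -1·-16 = 6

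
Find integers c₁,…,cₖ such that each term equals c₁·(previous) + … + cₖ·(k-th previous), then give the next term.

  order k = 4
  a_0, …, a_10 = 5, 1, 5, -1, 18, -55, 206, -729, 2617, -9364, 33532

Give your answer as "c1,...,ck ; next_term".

  a_4 = -3·-1 + 2·5 + 0·1 + 1·5 = 18
  a_5 = -3·18 + 2·-1 + 0·5 + 1·1 = -55
  a_6 = -3·-55 + 2·18 + 0·-1 + 1·5 = 206
  a_7 = -3·206 + 2·-55 + 0·18 + 1·-1 = -729
  a_8 = -3·-729 + 2·206 + 0·-55 + 1·18 = 2617
  a_9 = -3·2617 + 2·-729 + 0·206 + 1·-55 = -9364
  a_10 = -3·-9364 + 2·2617 + 0·-729 + 1·206 = 33532
  a_11 = -3·33532 + 2·-9364 + 0·2617 + 1·-729 = -120053

-3,2,0,1 ; -120053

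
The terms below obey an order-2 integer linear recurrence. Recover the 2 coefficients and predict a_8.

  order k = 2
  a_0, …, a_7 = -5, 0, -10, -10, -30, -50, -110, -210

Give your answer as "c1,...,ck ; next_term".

1,2 ; -430

  a_2 = 1·0 + 2·-5 = -10
  a_3 = 1·-10 + 2·0 = -10
  a_4 = 1·-10 + 2·-10 = -30
  a_5 = 1·-30 + 2·-10 = -50
  a_6 = 1·-50 + 2·-30 = -110
  a_7 = 1·-110 + 2·-50 = -210
  a_8 = 1·-210 + 2·-110 = -430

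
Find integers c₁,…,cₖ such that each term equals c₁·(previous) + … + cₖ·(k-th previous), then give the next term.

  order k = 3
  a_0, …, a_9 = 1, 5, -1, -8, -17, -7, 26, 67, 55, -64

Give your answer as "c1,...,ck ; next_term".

1,-1,-2 ; -253

  a_3 = 1·-1 + -1·5 + -2·1 = -8
  a_4 = 1·-8 + -1·-1 + -2·5 = -17
  a_5 = 1·-17 + -1·-8 + -2·-1 = -7
  a_6 = 1·-7 + -1·-17 + -2·-8 = 26
  a_7 = 1·26 + -1·-7 + -2·-17 = 67
  a_8 = 1·67 + -1·26 + -2·-7 = 55
  a_9 = 1·55 + -1·67 + -2·26 = -64
  a_10 = 1·-64 + -1·55 + -2·67 = -253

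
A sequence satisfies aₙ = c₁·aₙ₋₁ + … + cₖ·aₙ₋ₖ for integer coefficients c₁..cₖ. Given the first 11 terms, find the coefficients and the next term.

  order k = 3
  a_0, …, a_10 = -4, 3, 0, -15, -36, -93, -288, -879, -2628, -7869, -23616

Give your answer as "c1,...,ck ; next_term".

  a_3 = 3·0 + -1·3 + 3·-4 = -15
  a_4 = 3·-15 + -1·0 + 3·3 = -36
  a_5 = 3·-36 + -1·-15 + 3·0 = -93
  a_6 = 3·-93 + -1·-36 + 3·-15 = -288
  a_7 = 3·-288 + -1·-93 + 3·-36 = -879
  a_8 = 3·-879 + -1·-288 + 3·-93 = -2628
  a_9 = 3·-2628 + -1·-879 + 3·-288 = -7869
  a_10 = 3·-7869 + -1·-2628 + 3·-879 = -23616
  a_11 = 3·-23616 + -1·-7869 + 3·-2628 = -70863

3,-1,3 ; -70863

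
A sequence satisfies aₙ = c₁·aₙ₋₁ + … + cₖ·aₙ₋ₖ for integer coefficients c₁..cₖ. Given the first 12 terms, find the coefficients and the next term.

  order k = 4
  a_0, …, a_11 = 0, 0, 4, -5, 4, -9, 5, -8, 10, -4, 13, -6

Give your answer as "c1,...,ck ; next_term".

0,1,-1,-1 ; 7

  a_4 = 0·-5 + 1·4 + -1·0 + -1·0 = 4
  a_5 = 0·4 + 1·-5 + -1·4 + -1·0 = -9
  a_6 = 0·-9 + 1·4 + -1·-5 + -1·4 = 5
  a_7 = 0·5 + 1·-9 + -1·4 + -1·-5 = -8
  a_8 = 0·-8 + 1·5 + -1·-9 + -1·4 = 10
  a_9 = 0·10 + 1·-8 + -1·5 + -1·-9 = -4
  a_10 = 0·-4 + 1·10 + -1·-8 + -1·5 = 13
  a_11 = 0·13 + 1·-4 + -1·10 + -1·-8 = -6
  a_12 = 0·-6 + 1·13 + -1·-4 + -1·10 = 7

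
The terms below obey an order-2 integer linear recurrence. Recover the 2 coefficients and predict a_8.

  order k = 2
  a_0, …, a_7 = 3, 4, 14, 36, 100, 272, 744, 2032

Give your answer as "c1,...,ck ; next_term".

  a_2 = 2·4 + 2·3 = 14
  a_3 = 2·14 + 2·4 = 36
  a_4 = 2·36 + 2·14 = 100
  a_5 = 2·100 + 2·36 = 272
  a_6 = 2·272 + 2·100 = 744
  a_7 = 2·744 + 2·272 = 2032
  a_8 = 2·2032 + 2·744 = 5552

2,2 ; 5552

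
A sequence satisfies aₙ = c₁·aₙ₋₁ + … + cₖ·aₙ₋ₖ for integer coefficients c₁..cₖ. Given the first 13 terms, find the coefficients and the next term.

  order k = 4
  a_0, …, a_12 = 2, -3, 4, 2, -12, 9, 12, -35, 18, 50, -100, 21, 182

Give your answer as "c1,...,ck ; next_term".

  a_4 = 0·2 + -1·4 + 2·-3 + -1·2 = -12
  a_5 = 0·-12 + -1·2 + 2·4 + -1·-3 = 9
  a_6 = 0·9 + -1·-12 + 2·2 + -1·4 = 12
  a_7 = 0·12 + -1·9 + 2·-12 + -1·2 = -35
  a_8 = 0·-35 + -1·12 + 2·9 + -1·-12 = 18
  a_9 = 0·18 + -1·-35 + 2·12 + -1·9 = 50
  a_10 = 0·50 + -1·18 + 2·-35 + -1·12 = -100
  a_11 = 0·-100 + -1·50 + 2·18 + -1·-35 = 21
  a_12 = 0·21 + -1·-100 + 2·50 + -1·18 = 182
  a_13 = 0·182 + -1·21 + 2·-100 + -1·50 = -271

0,-1,2,-1 ; -271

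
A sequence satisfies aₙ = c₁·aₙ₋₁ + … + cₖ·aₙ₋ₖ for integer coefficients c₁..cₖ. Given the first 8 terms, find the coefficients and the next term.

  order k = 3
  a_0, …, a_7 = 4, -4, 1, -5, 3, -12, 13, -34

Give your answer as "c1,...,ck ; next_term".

  a_3 = -1·1 + 2·-4 + 1·4 = -5
  a_4 = -1·-5 + 2·1 + 1·-4 = 3
  a_5 = -1·3 + 2·-5 + 1·1 = -12
  a_6 = -1·-12 + 2·3 + 1·-5 = 13
  a_7 = -1·13 + 2·-12 + 1·3 = -34
  a_8 = -1·-34 + 2·13 + 1·-12 = 48

-1,2,1 ; 48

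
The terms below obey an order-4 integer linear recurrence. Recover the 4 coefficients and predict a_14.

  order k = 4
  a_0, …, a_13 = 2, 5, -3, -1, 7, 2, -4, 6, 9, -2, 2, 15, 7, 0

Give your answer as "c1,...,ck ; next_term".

  a_4 = 0·-1 + 0·-3 + 1·5 + 1·2 = 7
  a_5 = 0·7 + 0·-1 + 1·-3 + 1·5 = 2
  a_6 = 0·2 + 0·7 + 1·-1 + 1·-3 = -4
  a_7 = 0·-4 + 0·2 + 1·7 + 1·-1 = 6
  a_8 = 0·6 + 0·-4 + 1·2 + 1·7 = 9
  a_9 = 0·9 + 0·6 + 1·-4 + 1·2 = -2
  a_10 = 0·-2 + 0·9 + 1·6 + 1·-4 = 2
  a_11 = 0·2 + 0·-2 + 1·9 + 1·6 = 15
  a_12 = 0·15 + 0·2 + 1·-2 + 1·9 = 7
  a_13 = 0·7 + 0·15 + 1·2 + 1·-2 = 0
  a_14 = 0·0 + 0·7 + 1·15 + 1·2 = 17

0,0,1,1 ; 17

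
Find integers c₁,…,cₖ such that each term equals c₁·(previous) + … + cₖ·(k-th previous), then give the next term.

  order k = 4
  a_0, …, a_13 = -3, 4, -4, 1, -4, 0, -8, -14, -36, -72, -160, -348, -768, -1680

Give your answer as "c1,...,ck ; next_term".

2,0,0,2 ; -3680

  a_4 = 2·1 + 0·-4 + 0·4 + 2·-3 = -4
  a_5 = 2·-4 + 0·1 + 0·-4 + 2·4 = 0
  a_6 = 2·0 + 0·-4 + 0·1 + 2·-4 = -8
  a_7 = 2·-8 + 0·0 + 0·-4 + 2·1 = -14
  a_8 = 2·-14 + 0·-8 + 0·0 + 2·-4 = -36
  a_9 = 2·-36 + 0·-14 + 0·-8 + 2·0 = -72
  a_10 = 2·-72 + 0·-36 + 0·-14 + 2·-8 = -160
  a_11 = 2·-160 + 0·-72 + 0·-36 + 2·-14 = -348
  a_12 = 2·-348 + 0·-160 + 0·-72 + 2·-36 = -768
  a_13 = 2·-768 + 0·-348 + 0·-160 + 2·-72 = -1680
  a_14 = 2·-1680 + 0·-768 + 0·-348 + 2·-160 = -3680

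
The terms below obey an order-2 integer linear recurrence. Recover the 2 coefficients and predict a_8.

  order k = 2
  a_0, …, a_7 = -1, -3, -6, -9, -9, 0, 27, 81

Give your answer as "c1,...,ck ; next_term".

  a_2 = 3·-3 + -3·-1 = -6
  a_3 = 3·-6 + -3·-3 = -9
  a_4 = 3·-9 + -3·-6 = -9
  a_5 = 3·-9 + -3·-9 = 0
  a_6 = 3·0 + -3·-9 = 27
  a_7 = 3·27 + -3·0 = 81
  a_8 = 3·81 + -3·27 = 162

3,-3 ; 162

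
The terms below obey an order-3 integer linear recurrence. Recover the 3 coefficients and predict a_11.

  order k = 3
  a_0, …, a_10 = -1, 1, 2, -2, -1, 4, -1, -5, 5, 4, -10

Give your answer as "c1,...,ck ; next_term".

0,-1,1 ; 1

  a_3 = 0·2 + -1·1 + 1·-1 = -2
  a_4 = 0·-2 + -1·2 + 1·1 = -1
  a_5 = 0·-1 + -1·-2 + 1·2 = 4
  a_6 = 0·4 + -1·-1 + 1·-2 = -1
  a_7 = 0·-1 + -1·4 + 1·-1 = -5
  a_8 = 0·-5 + -1·-1 + 1·4 = 5
  a_9 = 0·5 + -1·-5 + 1·-1 = 4
  a_10 = 0·4 + -1·5 + 1·-5 = -10
  a_11 = 0·-10 + -1·4 + 1·5 = 1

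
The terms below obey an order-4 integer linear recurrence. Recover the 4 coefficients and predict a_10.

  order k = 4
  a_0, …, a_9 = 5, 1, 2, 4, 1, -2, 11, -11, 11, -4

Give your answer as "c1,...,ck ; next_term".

-2,-1,1,2 ; 8

  a_4 = -2·4 + -1·2 + 1·1 + 2·5 = 1
  a_5 = -2·1 + -1·4 + 1·2 + 2·1 = -2
  a_6 = -2·-2 + -1·1 + 1·4 + 2·2 = 11
  a_7 = -2·11 + -1·-2 + 1·1 + 2·4 = -11
  a_8 = -2·-11 + -1·11 + 1·-2 + 2·1 = 11
  a_9 = -2·11 + -1·-11 + 1·11 + 2·-2 = -4
  a_10 = -2·-4 + -1·11 + 1·-11 + 2·11 = 8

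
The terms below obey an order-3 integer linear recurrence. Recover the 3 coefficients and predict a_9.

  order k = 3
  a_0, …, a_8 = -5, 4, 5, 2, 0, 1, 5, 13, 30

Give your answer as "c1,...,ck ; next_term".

3,-2,1 ; 69

  a_3 = 3·5 + -2·4 + 1·-5 = 2
  a_4 = 3·2 + -2·5 + 1·4 = 0
  a_5 = 3·0 + -2·2 + 1·5 = 1
  a_6 = 3·1 + -2·0 + 1·2 = 5
  a_7 = 3·5 + -2·1 + 1·0 = 13
  a_8 = 3·13 + -2·5 + 1·1 = 30
  a_9 = 3·30 + -2·13 + 1·5 = 69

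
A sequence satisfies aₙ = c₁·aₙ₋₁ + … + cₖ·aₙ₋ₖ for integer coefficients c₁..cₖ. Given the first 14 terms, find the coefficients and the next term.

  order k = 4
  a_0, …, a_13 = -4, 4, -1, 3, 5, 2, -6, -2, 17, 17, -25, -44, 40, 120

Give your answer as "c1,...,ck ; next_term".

  a_4 = 1·3 + -2·-1 + 1·4 + 1·-4 = 5
  a_5 = 1·5 + -2·3 + 1·-1 + 1·4 = 2
  a_6 = 1·2 + -2·5 + 1·3 + 1·-1 = -6
  a_7 = 1·-6 + -2·2 + 1·5 + 1·3 = -2
  a_8 = 1·-2 + -2·-6 + 1·2 + 1·5 = 17
  a_9 = 1·17 + -2·-2 + 1·-6 + 1·2 = 17
  a_10 = 1·17 + -2·17 + 1·-2 + 1·-6 = -25
  a_11 = 1·-25 + -2·17 + 1·17 + 1·-2 = -44
  a_12 = 1·-44 + -2·-25 + 1·17 + 1·17 = 40
  a_13 = 1·40 + -2·-44 + 1·-25 + 1·17 = 120
  a_14 = 1·120 + -2·40 + 1·-44 + 1·-25 = -29

1,-2,1,1 ; -29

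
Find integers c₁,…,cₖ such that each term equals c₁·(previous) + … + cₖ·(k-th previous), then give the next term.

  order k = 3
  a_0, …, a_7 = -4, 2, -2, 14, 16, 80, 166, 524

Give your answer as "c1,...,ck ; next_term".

2,3,-3 ; 1306

  a_3 = 2·-2 + 3·2 + -3·-4 = 14
  a_4 = 2·14 + 3·-2 + -3·2 = 16
  a_5 = 2·16 + 3·14 + -3·-2 = 80
  a_6 = 2·80 + 3·16 + -3·14 = 166
  a_7 = 2·166 + 3·80 + -3·16 = 524
  a_8 = 2·524 + 3·166 + -3·80 = 1306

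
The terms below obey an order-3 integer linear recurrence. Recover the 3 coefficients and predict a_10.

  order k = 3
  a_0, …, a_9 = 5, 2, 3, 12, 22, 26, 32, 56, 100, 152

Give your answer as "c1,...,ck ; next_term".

2,-2,2 ; 216

  a_3 = 2·3 + -2·2 + 2·5 = 12
  a_4 = 2·12 + -2·3 + 2·2 = 22
  a_5 = 2·22 + -2·12 + 2·3 = 26
  a_6 = 2·26 + -2·22 + 2·12 = 32
  a_7 = 2·32 + -2·26 + 2·22 = 56
  a_8 = 2·56 + -2·32 + 2·26 = 100
  a_9 = 2·100 + -2·56 + 2·32 = 152
  a_10 = 2·152 + -2·100 + 2·56 = 216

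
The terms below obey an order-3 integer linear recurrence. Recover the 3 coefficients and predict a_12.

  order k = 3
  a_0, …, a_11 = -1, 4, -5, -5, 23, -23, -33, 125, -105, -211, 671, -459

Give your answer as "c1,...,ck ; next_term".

  a_3 = -1·-5 + -2·4 + 2·-1 = -5
  a_4 = -1·-5 + -2·-5 + 2·4 = 23
  a_5 = -1·23 + -2·-5 + 2·-5 = -23
  a_6 = -1·-23 + -2·23 + 2·-5 = -33
  a_7 = -1·-33 + -2·-23 + 2·23 = 125
  a_8 = -1·125 + -2·-33 + 2·-23 = -105
  a_9 = -1·-105 + -2·125 + 2·-33 = -211
  a_10 = -1·-211 + -2·-105 + 2·125 = 671
  a_11 = -1·671 + -2·-211 + 2·-105 = -459
  a_12 = -1·-459 + -2·671 + 2·-211 = -1305

-1,-2,2 ; -1305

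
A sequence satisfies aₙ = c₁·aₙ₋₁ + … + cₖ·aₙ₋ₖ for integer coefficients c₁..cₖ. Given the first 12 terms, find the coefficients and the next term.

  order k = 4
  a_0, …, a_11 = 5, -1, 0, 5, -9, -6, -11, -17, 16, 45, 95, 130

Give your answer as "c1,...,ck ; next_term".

1,0,-1,-3 ; 37

  a_4 = 1·5 + 0·0 + -1·-1 + -3·5 = -9
  a_5 = 1·-9 + 0·5 + -1·0 + -3·-1 = -6
  a_6 = 1·-6 + 0·-9 + -1·5 + -3·0 = -11
  a_7 = 1·-11 + 0·-6 + -1·-9 + -3·5 = -17
  a_8 = 1·-17 + 0·-11 + -1·-6 + -3·-9 = 16
  a_9 = 1·16 + 0·-17 + -1·-11 + -3·-6 = 45
  a_10 = 1·45 + 0·16 + -1·-17 + -3·-11 = 95
  a_11 = 1·95 + 0·45 + -1·16 + -3·-17 = 130
  a_12 = 1·130 + 0·95 + -1·45 + -3·16 = 37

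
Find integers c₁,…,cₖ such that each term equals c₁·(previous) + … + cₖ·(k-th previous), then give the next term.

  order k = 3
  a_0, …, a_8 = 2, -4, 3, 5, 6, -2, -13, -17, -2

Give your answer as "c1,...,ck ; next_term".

1,-1,-1 ; 28

  a_3 = 1·3 + -1·-4 + -1·2 = 5
  a_4 = 1·5 + -1·3 + -1·-4 = 6
  a_5 = 1·6 + -1·5 + -1·3 = -2
  a_6 = 1·-2 + -1·6 + -1·5 = -13
  a_7 = 1·-13 + -1·-2 + -1·6 = -17
  a_8 = 1·-17 + -1·-13 + -1·-2 = -2
  a_9 = 1·-2 + -1·-17 + -1·-13 = 28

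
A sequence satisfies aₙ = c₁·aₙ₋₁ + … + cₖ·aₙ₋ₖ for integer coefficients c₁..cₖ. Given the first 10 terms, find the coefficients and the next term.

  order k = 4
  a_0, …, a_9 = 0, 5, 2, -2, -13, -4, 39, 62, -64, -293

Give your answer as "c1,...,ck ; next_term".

1,-3,-1,1 ; -124

  a_4 = 1·-2 + -3·2 + -1·5 + 1·0 = -13
  a_5 = 1·-13 + -3·-2 + -1·2 + 1·5 = -4
  a_6 = 1·-4 + -3·-13 + -1·-2 + 1·2 = 39
  a_7 = 1·39 + -3·-4 + -1·-13 + 1·-2 = 62
  a_8 = 1·62 + -3·39 + -1·-4 + 1·-13 = -64
  a_9 = 1·-64 + -3·62 + -1·39 + 1·-4 = -293
  a_10 = 1·-293 + -3·-64 + -1·62 + 1·39 = -124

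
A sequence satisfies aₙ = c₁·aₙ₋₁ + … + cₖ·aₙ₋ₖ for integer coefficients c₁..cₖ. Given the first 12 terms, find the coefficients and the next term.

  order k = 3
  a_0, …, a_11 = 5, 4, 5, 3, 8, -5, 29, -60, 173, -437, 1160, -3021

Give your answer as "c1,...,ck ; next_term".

  a_3 = -2·5 + 2·4 + 1·5 = 3
  a_4 = -2·3 + 2·5 + 1·4 = 8
  a_5 = -2·8 + 2·3 + 1·5 = -5
  a_6 = -2·-5 + 2·8 + 1·3 = 29
  a_7 = -2·29 + 2·-5 + 1·8 = -60
  a_8 = -2·-60 + 2·29 + 1·-5 = 173
  a_9 = -2·173 + 2·-60 + 1·29 = -437
  a_10 = -2·-437 + 2·173 + 1·-60 = 1160
  a_11 = -2·1160 + 2·-437 + 1·173 = -3021
  a_12 = -2·-3021 + 2·1160 + 1·-437 = 7925

-2,2,1 ; 7925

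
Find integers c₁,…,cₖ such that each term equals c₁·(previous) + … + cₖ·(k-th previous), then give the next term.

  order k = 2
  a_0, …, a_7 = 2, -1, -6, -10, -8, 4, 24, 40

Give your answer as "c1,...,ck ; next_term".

2,-2 ; 32

  a_2 = 2·-1 + -2·2 = -6
  a_3 = 2·-6 + -2·-1 = -10
  a_4 = 2·-10 + -2·-6 = -8
  a_5 = 2·-8 + -2·-10 = 4
  a_6 = 2·4 + -2·-8 = 24
  a_7 = 2·24 + -2·4 = 40
  a_8 = 2·40 + -2·24 = 32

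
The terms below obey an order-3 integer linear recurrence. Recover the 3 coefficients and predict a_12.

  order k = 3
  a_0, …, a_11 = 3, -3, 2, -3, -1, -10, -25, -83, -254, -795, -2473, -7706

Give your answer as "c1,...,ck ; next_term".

3,1,-2 ; -24001

  a_3 = 3·2 + 1·-3 + -2·3 = -3
  a_4 = 3·-3 + 1·2 + -2·-3 = -1
  a_5 = 3·-1 + 1·-3 + -2·2 = -10
  a_6 = 3·-10 + 1·-1 + -2·-3 = -25
  a_7 = 3·-25 + 1·-10 + -2·-1 = -83
  a_8 = 3·-83 + 1·-25 + -2·-10 = -254
  a_9 = 3·-254 + 1·-83 + -2·-25 = -795
  a_10 = 3·-795 + 1·-254 + -2·-83 = -2473
  a_11 = 3·-2473 + 1·-795 + -2·-254 = -7706
  a_12 = 3·-7706 + 1·-2473 + -2·-795 = -24001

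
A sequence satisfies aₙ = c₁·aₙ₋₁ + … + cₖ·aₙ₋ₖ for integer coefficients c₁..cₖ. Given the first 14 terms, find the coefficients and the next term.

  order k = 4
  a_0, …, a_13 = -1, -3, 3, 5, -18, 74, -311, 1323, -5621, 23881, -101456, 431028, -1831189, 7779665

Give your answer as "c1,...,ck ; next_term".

-4,1,0,1 ; -33051305

  a_4 = -4·5 + 1·3 + 0·-3 + 1·-1 = -18
  a_5 = -4·-18 + 1·5 + 0·3 + 1·-3 = 74
  a_6 = -4·74 + 1·-18 + 0·5 + 1·3 = -311
  a_7 = -4·-311 + 1·74 + 0·-18 + 1·5 = 1323
  a_8 = -4·1323 + 1·-311 + 0·74 + 1·-18 = -5621
  a_9 = -4·-5621 + 1·1323 + 0·-311 + 1·74 = 23881
  a_10 = -4·23881 + 1·-5621 + 0·1323 + 1·-311 = -101456
  a_11 = -4·-101456 + 1·23881 + 0·-5621 + 1·1323 = 431028
  a_12 = -4·431028 + 1·-101456 + 0·23881 + 1·-5621 = -1831189
  a_13 = -4·-1831189 + 1·431028 + 0·-101456 + 1·23881 = 7779665
  a_14 = -4·7779665 + 1·-1831189 + 0·431028 + 1·-101456 = -33051305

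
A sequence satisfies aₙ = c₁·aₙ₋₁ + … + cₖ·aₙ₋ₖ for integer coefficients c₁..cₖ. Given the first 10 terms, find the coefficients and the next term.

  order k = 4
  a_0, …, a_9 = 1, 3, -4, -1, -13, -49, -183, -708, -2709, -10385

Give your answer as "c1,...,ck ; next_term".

  a_4 = 3·-1 + 3·-4 + 1·3 + -1·1 = -13
  a_5 = 3·-13 + 3·-1 + 1·-4 + -1·3 = -49
  a_6 = 3·-49 + 3·-13 + 1·-1 + -1·-4 = -183
  a_7 = 3·-183 + 3·-49 + 1·-13 + -1·-1 = -708
  a_8 = 3·-708 + 3·-183 + 1·-49 + -1·-13 = -2709
  a_9 = 3·-2709 + 3·-708 + 1·-183 + -1·-49 = -10385
  a_10 = 3·-10385 + 3·-2709 + 1·-708 + -1·-183 = -39807

3,3,1,-1 ; -39807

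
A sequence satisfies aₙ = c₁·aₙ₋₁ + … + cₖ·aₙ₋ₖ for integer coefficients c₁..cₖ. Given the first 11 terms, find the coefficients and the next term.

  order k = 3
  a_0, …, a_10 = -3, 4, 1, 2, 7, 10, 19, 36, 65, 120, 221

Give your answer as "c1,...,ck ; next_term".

1,1,1 ; 406

  a_3 = 1·1 + 1·4 + 1·-3 = 2
  a_4 = 1·2 + 1·1 + 1·4 = 7
  a_5 = 1·7 + 1·2 + 1·1 = 10
  a_6 = 1·10 + 1·7 + 1·2 = 19
  a_7 = 1·19 + 1·10 + 1·7 = 36
  a_8 = 1·36 + 1·19 + 1·10 = 65
  a_9 = 1·65 + 1·36 + 1·19 = 120
  a_10 = 1·120 + 1·65 + 1·36 = 221
  a_11 = 1·221 + 1·120 + 1·65 = 406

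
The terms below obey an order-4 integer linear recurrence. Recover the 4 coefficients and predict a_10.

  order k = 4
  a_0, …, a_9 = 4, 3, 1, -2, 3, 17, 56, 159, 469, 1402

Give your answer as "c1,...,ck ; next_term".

3,0,-1,3 ; 4215

  a_4 = 3·-2 + 0·1 + -1·3 + 3·4 = 3
  a_5 = 3·3 + 0·-2 + -1·1 + 3·3 = 17
  a_6 = 3·17 + 0·3 + -1·-2 + 3·1 = 56
  a_7 = 3·56 + 0·17 + -1·3 + 3·-2 = 159
  a_8 = 3·159 + 0·56 + -1·17 + 3·3 = 469
  a_9 = 3·469 + 0·159 + -1·56 + 3·17 = 1402
  a_10 = 3·1402 + 0·469 + -1·159 + 3·56 = 4215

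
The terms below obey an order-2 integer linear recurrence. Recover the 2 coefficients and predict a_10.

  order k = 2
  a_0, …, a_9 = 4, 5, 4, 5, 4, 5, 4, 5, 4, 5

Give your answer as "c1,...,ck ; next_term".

0,1 ; 4

  a_2 = 0·5 + 1·4 = 4
  a_3 = 0·4 + 1·5 = 5
  a_4 = 0·5 + 1·4 = 4
  a_5 = 0·4 + 1·5 = 5
  a_6 = 0·5 + 1·4 = 4
  a_7 = 0·4 + 1·5 = 5
  a_8 = 0·5 + 1·4 = 4
  a_9 = 0·4 + 1·5 = 5
  a_10 = 0·5 + 1·4 = 4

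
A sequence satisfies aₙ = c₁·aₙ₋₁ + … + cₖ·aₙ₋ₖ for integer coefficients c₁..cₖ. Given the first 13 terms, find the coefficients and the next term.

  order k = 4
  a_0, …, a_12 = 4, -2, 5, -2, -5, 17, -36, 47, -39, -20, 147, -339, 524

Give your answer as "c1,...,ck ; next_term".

  a_4 = -1·-2 + 1·5 + 2·-2 + -2·4 = -5
  a_5 = -1·-5 + 1·-2 + 2·5 + -2·-2 = 17
  a_6 = -1·17 + 1·-5 + 2·-2 + -2·5 = -36
  a_7 = -1·-36 + 1·17 + 2·-5 + -2·-2 = 47
  a_8 = -1·47 + 1·-36 + 2·17 + -2·-5 = -39
  a_9 = -1·-39 + 1·47 + 2·-36 + -2·17 = -20
  a_10 = -1·-20 + 1·-39 + 2·47 + -2·-36 = 147
  a_11 = -1·147 + 1·-20 + 2·-39 + -2·47 = -339
  a_12 = -1·-339 + 1·147 + 2·-20 + -2·-39 = 524
  a_13 = -1·524 + 1·-339 + 2·147 + -2·-20 = -529

-1,1,2,-2 ; -529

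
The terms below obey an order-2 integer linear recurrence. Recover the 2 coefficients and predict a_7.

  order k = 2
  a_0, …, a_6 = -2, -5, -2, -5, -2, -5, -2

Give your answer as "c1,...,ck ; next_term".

0,1 ; -5

  a_2 = 0·-5 + 1·-2 = -2
  a_3 = 0·-2 + 1·-5 = -5
  a_4 = 0·-5 + 1·-2 = -2
  a_5 = 0·-2 + 1·-5 = -5
  a_6 = 0·-5 + 1·-2 = -2
  a_7 = 0·-2 + 1·-5 = -5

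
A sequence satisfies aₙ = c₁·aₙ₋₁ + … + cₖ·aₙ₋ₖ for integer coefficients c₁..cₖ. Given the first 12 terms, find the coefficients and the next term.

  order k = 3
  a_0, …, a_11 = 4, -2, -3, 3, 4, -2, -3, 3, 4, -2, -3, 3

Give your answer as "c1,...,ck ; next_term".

1,-1,1 ; 4

  a_3 = 1·-3 + -1·-2 + 1·4 = 3
  a_4 = 1·3 + -1·-3 + 1·-2 = 4
  a_5 = 1·4 + -1·3 + 1·-3 = -2
  a_6 = 1·-2 + -1·4 + 1·3 = -3
  a_7 = 1·-3 + -1·-2 + 1·4 = 3
  a_8 = 1·3 + -1·-3 + 1·-2 = 4
  a_9 = 1·4 + -1·3 + 1·-3 = -2
  a_10 = 1·-2 + -1·4 + 1·3 = -3
  a_11 = 1·-3 + -1·-2 + 1·4 = 3
  a_12 = 1·3 + -1·-3 + 1·-2 = 4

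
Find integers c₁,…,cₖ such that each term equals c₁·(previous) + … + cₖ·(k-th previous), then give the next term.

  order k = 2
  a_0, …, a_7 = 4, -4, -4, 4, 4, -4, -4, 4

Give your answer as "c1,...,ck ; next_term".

0,-1 ; 4

  a_2 = 0·-4 + -1·4 = -4
  a_3 = 0·-4 + -1·-4 = 4
  a_4 = 0·4 + -1·-4 = 4
  a_5 = 0·4 + -1·4 = -4
  a_6 = 0·-4 + -1·4 = -4
  a_7 = 0·-4 + -1·-4 = 4
  a_8 = 0·4 + -1·-4 = 4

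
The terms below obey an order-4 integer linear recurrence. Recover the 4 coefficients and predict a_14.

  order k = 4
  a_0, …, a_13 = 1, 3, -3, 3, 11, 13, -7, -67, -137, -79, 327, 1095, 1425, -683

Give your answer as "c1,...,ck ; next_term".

2,-3,-1,-1 ; -7063

  a_4 = 2·3 + -3·-3 + -1·3 + -1·1 = 11
  a_5 = 2·11 + -3·3 + -1·-3 + -1·3 = 13
  a_6 = 2·13 + -3·11 + -1·3 + -1·-3 = -7
  a_7 = 2·-7 + -3·13 + -1·11 + -1·3 = -67
  a_8 = 2·-67 + -3·-7 + -1·13 + -1·11 = -137
  a_9 = 2·-137 + -3·-67 + -1·-7 + -1·13 = -79
  a_10 = 2·-79 + -3·-137 + -1·-67 + -1·-7 = 327
  a_11 = 2·327 + -3·-79 + -1·-137 + -1·-67 = 1095
  a_12 = 2·1095 + -3·327 + -1·-79 + -1·-137 = 1425
  a_13 = 2·1425 + -3·1095 + -1·327 + -1·-79 = -683
  a_14 = 2·-683 + -3·1425 + -1·1095 + -1·327 = -7063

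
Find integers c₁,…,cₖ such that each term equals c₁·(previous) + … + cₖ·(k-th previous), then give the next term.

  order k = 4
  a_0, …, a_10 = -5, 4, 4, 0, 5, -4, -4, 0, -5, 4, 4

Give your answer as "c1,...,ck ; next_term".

0,0,0,-1 ; 0

  a_4 = 0·0 + 0·4 + 0·4 + -1·-5 = 5
  a_5 = 0·5 + 0·0 + 0·4 + -1·4 = -4
  a_6 = 0·-4 + 0·5 + 0·0 + -1·4 = -4
  a_7 = 0·-4 + 0·-4 + 0·5 + -1·0 = 0
  a_8 = 0·0 + 0·-4 + 0·-4 + -1·5 = -5
  a_9 = 0·-5 + 0·0 + 0·-4 + -1·-4 = 4
  a_10 = 0·4 + 0·-5 + 0·0 + -1·-4 = 4
  a_11 = 0·4 + 0·4 + 0·-5 + -1·0 = 0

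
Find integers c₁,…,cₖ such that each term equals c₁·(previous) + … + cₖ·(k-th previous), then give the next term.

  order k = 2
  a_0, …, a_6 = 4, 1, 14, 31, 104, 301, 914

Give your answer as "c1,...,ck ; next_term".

  a_2 = 2·1 + 3·4 = 14
  a_3 = 2·14 + 3·1 = 31
  a_4 = 2·31 + 3·14 = 104
  a_5 = 2·104 + 3·31 = 301
  a_6 = 2·301 + 3·104 = 914
  a_7 = 2·914 + 3·301 = 2731

2,3 ; 2731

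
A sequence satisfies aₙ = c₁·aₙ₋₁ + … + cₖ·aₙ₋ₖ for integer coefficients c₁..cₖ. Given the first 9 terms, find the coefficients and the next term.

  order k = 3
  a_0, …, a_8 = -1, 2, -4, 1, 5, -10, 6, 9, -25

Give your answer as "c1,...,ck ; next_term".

  a_3 = -1·-4 + -1·2 + 1·-1 = 1
  a_4 = -1·1 + -1·-4 + 1·2 = 5
  a_5 = -1·5 + -1·1 + 1·-4 = -10
  a_6 = -1·-10 + -1·5 + 1·1 = 6
  a_7 = -1·6 + -1·-10 + 1·5 = 9
  a_8 = -1·9 + -1·6 + 1·-10 = -25
  a_9 = -1·-25 + -1·9 + 1·6 = 22

-1,-1,1 ; 22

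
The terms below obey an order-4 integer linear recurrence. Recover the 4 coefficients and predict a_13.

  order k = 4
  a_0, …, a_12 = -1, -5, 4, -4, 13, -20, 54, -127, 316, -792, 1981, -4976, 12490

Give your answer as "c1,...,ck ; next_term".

  a_4 = -2·-4 + 2·4 + 1·-5 + -2·-1 = 13
  a_5 = -2·13 + 2·-4 + 1·4 + -2·-5 = -20
  a_6 = -2·-20 + 2·13 + 1·-4 + -2·4 = 54
  a_7 = -2·54 + 2·-20 + 1·13 + -2·-4 = -127
  a_8 = -2·-127 + 2·54 + 1·-20 + -2·13 = 316
  a_9 = -2·316 + 2·-127 + 1·54 + -2·-20 = -792
  a_10 = -2·-792 + 2·316 + 1·-127 + -2·54 = 1981
  a_11 = -2·1981 + 2·-792 + 1·316 + -2·-127 = -4976
  a_12 = -2·-4976 + 2·1981 + 1·-792 + -2·316 = 12490
  a_13 = -2·12490 + 2·-4976 + 1·1981 + -2·-792 = -31367

-2,2,1,-2 ; -31367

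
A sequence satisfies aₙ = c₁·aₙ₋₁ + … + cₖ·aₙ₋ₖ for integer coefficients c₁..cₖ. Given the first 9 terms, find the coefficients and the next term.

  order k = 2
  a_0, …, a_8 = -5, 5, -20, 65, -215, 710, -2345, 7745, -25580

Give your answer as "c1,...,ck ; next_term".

-3,1 ; 84485

  a_2 = -3·5 + 1·-5 = -20
  a_3 = -3·-20 + 1·5 = 65
  a_4 = -3·65 + 1·-20 = -215
  a_5 = -3·-215 + 1·65 = 710
  a_6 = -3·710 + 1·-215 = -2345
  a_7 = -3·-2345 + 1·710 = 7745
  a_8 = -3·7745 + 1·-2345 = -25580
  a_9 = -3·-25580 + 1·7745 = 84485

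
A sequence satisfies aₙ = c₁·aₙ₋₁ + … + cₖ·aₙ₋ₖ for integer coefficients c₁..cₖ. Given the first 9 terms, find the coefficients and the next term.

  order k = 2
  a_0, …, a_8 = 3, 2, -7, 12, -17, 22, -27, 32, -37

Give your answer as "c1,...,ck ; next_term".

-2,-1 ; 42

  a_2 = -2·2 + -1·3 = -7
  a_3 = -2·-7 + -1·2 = 12
  a_4 = -2·12 + -1·-7 = -17
  a_5 = -2·-17 + -1·12 = 22
  a_6 = -2·22 + -1·-17 = -27
  a_7 = -2·-27 + -1·22 = 32
  a_8 = -2·32 + -1·-27 = -37
  a_9 = -2·-37 + -1·32 = 42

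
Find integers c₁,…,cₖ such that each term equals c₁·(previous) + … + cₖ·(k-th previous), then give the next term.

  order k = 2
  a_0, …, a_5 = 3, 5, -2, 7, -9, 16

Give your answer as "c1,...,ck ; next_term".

  a_2 = -1·5 + 1·3 = -2
  a_3 = -1·-2 + 1·5 = 7
  a_4 = -1·7 + 1·-2 = -9
  a_5 = -1·-9 + 1·7 = 16
  a_6 = -1·16 + 1·-9 = -25

-1,1 ; -25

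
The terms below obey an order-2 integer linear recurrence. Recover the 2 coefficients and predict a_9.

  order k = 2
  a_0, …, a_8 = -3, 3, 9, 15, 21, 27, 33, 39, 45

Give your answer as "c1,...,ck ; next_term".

  a_2 = 2·3 + -1·-3 = 9
  a_3 = 2·9 + -1·3 = 15
  a_4 = 2·15 + -1·9 = 21
  a_5 = 2·21 + -1·15 = 27
  a_6 = 2·27 + -1·21 = 33
  a_7 = 2·33 + -1·27 = 39
  a_8 = 2·39 + -1·33 = 45
  a_9 = 2·45 + -1·39 = 51

2,-1 ; 51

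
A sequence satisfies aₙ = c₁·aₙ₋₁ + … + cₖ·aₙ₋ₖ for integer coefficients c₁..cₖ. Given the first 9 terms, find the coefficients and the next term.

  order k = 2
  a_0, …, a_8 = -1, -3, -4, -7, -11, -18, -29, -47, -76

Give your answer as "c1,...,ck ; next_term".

1,1 ; -123

  a_2 = 1·-3 + 1·-1 = -4
  a_3 = 1·-4 + 1·-3 = -7
  a_4 = 1·-7 + 1·-4 = -11
  a_5 = 1·-11 + 1·-7 = -18
  a_6 = 1·-18 + 1·-11 = -29
  a_7 = 1·-29 + 1·-18 = -47
  a_8 = 1·-47 + 1·-29 = -76
  a_9 = 1·-76 + 1·-47 = -123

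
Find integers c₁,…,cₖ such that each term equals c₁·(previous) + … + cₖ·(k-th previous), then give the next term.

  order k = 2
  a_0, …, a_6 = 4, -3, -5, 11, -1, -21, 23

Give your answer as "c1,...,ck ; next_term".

-1,-2 ; 19

  a_2 = -1·-3 + -2·4 = -5
  a_3 = -1·-5 + -2·-3 = 11
  a_4 = -1·11 + -2·-5 = -1
  a_5 = -1·-1 + -2·11 = -21
  a_6 = -1·-21 + -2·-1 = 23
  a_7 = -1·23 + -2·-21 = 19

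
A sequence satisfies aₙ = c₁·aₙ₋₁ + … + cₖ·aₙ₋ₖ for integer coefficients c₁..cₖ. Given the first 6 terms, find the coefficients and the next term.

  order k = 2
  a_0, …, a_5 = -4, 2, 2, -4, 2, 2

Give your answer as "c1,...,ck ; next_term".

  a_2 = -1·2 + -1·-4 = 2
  a_3 = -1·2 + -1·2 = -4
  a_4 = -1·-4 + -1·2 = 2
  a_5 = -1·2 + -1·-4 = 2
  a_6 = -1·2 + -1·2 = -4

-1,-1 ; -4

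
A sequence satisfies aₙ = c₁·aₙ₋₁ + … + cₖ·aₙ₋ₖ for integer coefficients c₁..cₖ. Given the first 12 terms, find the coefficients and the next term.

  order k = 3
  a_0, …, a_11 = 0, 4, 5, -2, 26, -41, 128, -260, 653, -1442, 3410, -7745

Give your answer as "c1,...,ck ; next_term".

-2,2,3 ; 17984

  a_3 = -2·5 + 2·4 + 3·0 = -2
  a_4 = -2·-2 + 2·5 + 3·4 = 26
  a_5 = -2·26 + 2·-2 + 3·5 = -41
  a_6 = -2·-41 + 2·26 + 3·-2 = 128
  a_7 = -2·128 + 2·-41 + 3·26 = -260
  a_8 = -2·-260 + 2·128 + 3·-41 = 653
  a_9 = -2·653 + 2·-260 + 3·128 = -1442
  a_10 = -2·-1442 + 2·653 + 3·-260 = 3410
  a_11 = -2·3410 + 2·-1442 + 3·653 = -7745
  a_12 = -2·-7745 + 2·3410 + 3·-1442 = 17984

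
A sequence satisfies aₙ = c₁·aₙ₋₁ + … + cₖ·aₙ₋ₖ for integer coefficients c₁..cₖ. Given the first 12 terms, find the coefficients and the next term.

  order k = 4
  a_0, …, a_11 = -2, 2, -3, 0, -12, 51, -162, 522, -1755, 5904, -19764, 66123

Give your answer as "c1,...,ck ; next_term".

  a_4 = -3·0 + 0·-3 + -3·2 + 3·-2 = -12
  a_5 = -3·-12 + 0·0 + -3·-3 + 3·2 = 51
  a_6 = -3·51 + 0·-12 + -3·0 + 3·-3 = -162
  a_7 = -3·-162 + 0·51 + -3·-12 + 3·0 = 522
  a_8 = -3·522 + 0·-162 + -3·51 + 3·-12 = -1755
  a_9 = -3·-1755 + 0·522 + -3·-162 + 3·51 = 5904
  a_10 = -3·5904 + 0·-1755 + -3·522 + 3·-162 = -19764
  a_11 = -3·-19764 + 0·5904 + -3·-1755 + 3·522 = 66123
  a_12 = -3·66123 + 0·-19764 + -3·5904 + 3·-1755 = -221346

-3,0,-3,3 ; -221346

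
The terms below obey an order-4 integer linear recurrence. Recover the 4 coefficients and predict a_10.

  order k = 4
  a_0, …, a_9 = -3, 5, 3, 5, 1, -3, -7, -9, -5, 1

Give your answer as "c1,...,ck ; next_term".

0,1,-1,-1 ; 11

  a_4 = 0·5 + 1·3 + -1·5 + -1·-3 = 1
  a_5 = 0·1 + 1·5 + -1·3 + -1·5 = -3
  a_6 = 0·-3 + 1·1 + -1·5 + -1·3 = -7
  a_7 = 0·-7 + 1·-3 + -1·1 + -1·5 = -9
  a_8 = 0·-9 + 1·-7 + -1·-3 + -1·1 = -5
  a_9 = 0·-5 + 1·-9 + -1·-7 + -1·-3 = 1
  a_10 = 0·1 + 1·-5 + -1·-9 + -1·-7 = 11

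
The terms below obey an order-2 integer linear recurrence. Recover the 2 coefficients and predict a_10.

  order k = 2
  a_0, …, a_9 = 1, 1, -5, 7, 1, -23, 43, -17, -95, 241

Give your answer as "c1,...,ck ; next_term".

-2,-3 ; -197

  a_2 = -2·1 + -3·1 = -5
  a_3 = -2·-5 + -3·1 = 7
  a_4 = -2·7 + -3·-5 = 1
  a_5 = -2·1 + -3·7 = -23
  a_6 = -2·-23 + -3·1 = 43
  a_7 = -2·43 + -3·-23 = -17
  a_8 = -2·-17 + -3·43 = -95
  a_9 = -2·-95 + -3·-17 = 241
  a_10 = -2·241 + -3·-95 = -197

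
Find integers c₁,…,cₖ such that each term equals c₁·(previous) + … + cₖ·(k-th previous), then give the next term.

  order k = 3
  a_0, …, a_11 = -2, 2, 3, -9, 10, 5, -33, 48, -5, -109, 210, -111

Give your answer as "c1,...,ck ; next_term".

  a_3 = -1·3 + -1·2 + 2·-2 = -9
  a_4 = -1·-9 + -1·3 + 2·2 = 10
  a_5 = -1·10 + -1·-9 + 2·3 = 5
  a_6 = -1·5 + -1·10 + 2·-9 = -33
  a_7 = -1·-33 + -1·5 + 2·10 = 48
  a_8 = -1·48 + -1·-33 + 2·5 = -5
  a_9 = -1·-5 + -1·48 + 2·-33 = -109
  a_10 = -1·-109 + -1·-5 + 2·48 = 210
  a_11 = -1·210 + -1·-109 + 2·-5 = -111
  a_12 = -1·-111 + -1·210 + 2·-109 = -317

-1,-1,2 ; -317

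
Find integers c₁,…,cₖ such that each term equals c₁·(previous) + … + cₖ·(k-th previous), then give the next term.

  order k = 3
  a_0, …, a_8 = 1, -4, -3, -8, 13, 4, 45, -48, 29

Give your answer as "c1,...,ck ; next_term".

0,1,-4 ; -228

  a_3 = 0·-3 + 1·-4 + -4·1 = -8
  a_4 = 0·-8 + 1·-3 + -4·-4 = 13
  a_5 = 0·13 + 1·-8 + -4·-3 = 4
  a_6 = 0·4 + 1·13 + -4·-8 = 45
  a_7 = 0·45 + 1·4 + -4·13 = -48
  a_8 = 0·-48 + 1·45 + -4·4 = 29
  a_9 = 0·29 + 1·-48 + -4·45 = -228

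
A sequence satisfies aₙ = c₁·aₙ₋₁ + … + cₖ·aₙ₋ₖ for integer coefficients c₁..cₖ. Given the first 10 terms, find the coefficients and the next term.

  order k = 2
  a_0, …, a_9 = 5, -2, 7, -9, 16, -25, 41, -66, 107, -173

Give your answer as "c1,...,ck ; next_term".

  a_2 = -1·-2 + 1·5 = 7
  a_3 = -1·7 + 1·-2 = -9
  a_4 = -1·-9 + 1·7 = 16
  a_5 = -1·16 + 1·-9 = -25
  a_6 = -1·-25 + 1·16 = 41
  a_7 = -1·41 + 1·-25 = -66
  a_8 = -1·-66 + 1·41 = 107
  a_9 = -1·107 + 1·-66 = -173
  a_10 = -1·-173 + 1·107 = 280

-1,1 ; 280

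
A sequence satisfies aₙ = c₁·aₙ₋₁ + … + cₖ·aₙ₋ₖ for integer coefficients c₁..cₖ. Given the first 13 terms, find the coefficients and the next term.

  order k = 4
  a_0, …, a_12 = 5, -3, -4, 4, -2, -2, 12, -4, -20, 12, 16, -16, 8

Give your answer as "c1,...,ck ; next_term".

0,-2,0,-2 ; 8

  a_4 = 0·4 + -2·-4 + 0·-3 + -2·5 = -2
  a_5 = 0·-2 + -2·4 + 0·-4 + -2·-3 = -2
  a_6 = 0·-2 + -2·-2 + 0·4 + -2·-4 = 12
  a_7 = 0·12 + -2·-2 + 0·-2 + -2·4 = -4
  a_8 = 0·-4 + -2·12 + 0·-2 + -2·-2 = -20
  a_9 = 0·-20 + -2·-4 + 0·12 + -2·-2 = 12
  a_10 = 0·12 + -2·-20 + 0·-4 + -2·12 = 16
  a_11 = 0·16 + -2·12 + 0·-20 + -2·-4 = -16
  a_12 = 0·-16 + -2·16 + 0·12 + -2·-20 = 8
  a_13 = 0·8 + -2·-16 + 0·16 + -2·12 = 8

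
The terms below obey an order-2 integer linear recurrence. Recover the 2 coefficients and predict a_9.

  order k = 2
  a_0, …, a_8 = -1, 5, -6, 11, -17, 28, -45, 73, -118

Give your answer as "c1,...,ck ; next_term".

  a_2 = -1·5 + 1·-1 = -6
  a_3 = -1·-6 + 1·5 = 11
  a_4 = -1·11 + 1·-6 = -17
  a_5 = -1·-17 + 1·11 = 28
  a_6 = -1·28 + 1·-17 = -45
  a_7 = -1·-45 + 1·28 = 73
  a_8 = -1·73 + 1·-45 = -118
  a_9 = -1·-118 + 1·73 = 191

-1,1 ; 191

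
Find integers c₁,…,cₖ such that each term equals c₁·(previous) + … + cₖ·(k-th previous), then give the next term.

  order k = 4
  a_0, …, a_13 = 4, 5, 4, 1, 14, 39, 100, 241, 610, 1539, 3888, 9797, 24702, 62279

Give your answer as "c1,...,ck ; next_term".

2,1,0,2 ; 157036

  a_4 = 2·1 + 1·4 + 0·5 + 2·4 = 14
  a_5 = 2·14 + 1·1 + 0·4 + 2·5 = 39
  a_6 = 2·39 + 1·14 + 0·1 + 2·4 = 100
  a_7 = 2·100 + 1·39 + 0·14 + 2·1 = 241
  a_8 = 2·241 + 1·100 + 0·39 + 2·14 = 610
  a_9 = 2·610 + 1·241 + 0·100 + 2·39 = 1539
  a_10 = 2·1539 + 1·610 + 0·241 + 2·100 = 3888
  a_11 = 2·3888 + 1·1539 + 0·610 + 2·241 = 9797
  a_12 = 2·9797 + 1·3888 + 0·1539 + 2·610 = 24702
  a_13 = 2·24702 + 1·9797 + 0·3888 + 2·1539 = 62279
  a_14 = 2·62279 + 1·24702 + 0·9797 + 2·3888 = 157036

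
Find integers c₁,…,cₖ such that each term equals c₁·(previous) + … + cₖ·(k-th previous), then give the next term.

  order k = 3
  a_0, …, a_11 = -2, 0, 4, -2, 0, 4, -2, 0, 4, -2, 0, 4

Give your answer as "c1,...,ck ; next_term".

  a_3 = 0·4 + 0·0 + 1·-2 = -2
  a_4 = 0·-2 + 0·4 + 1·0 = 0
  a_5 = 0·0 + 0·-2 + 1·4 = 4
  a_6 = 0·4 + 0·0 + 1·-2 = -2
  a_7 = 0·-2 + 0·4 + 1·0 = 0
  a_8 = 0·0 + 0·-2 + 1·4 = 4
  a_9 = 0·4 + 0·0 + 1·-2 = -2
  a_10 = 0·-2 + 0·4 + 1·0 = 0
  a_11 = 0·0 + 0·-2 + 1·4 = 4
  a_12 = 0·4 + 0·0 + 1·-2 = -2

0,0,1 ; -2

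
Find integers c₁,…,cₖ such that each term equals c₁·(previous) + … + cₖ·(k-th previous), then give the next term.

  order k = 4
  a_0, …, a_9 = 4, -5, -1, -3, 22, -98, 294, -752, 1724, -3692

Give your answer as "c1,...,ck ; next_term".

-4,-4,2,4 ; 7544

  a_4 = -4·-3 + -4·-1 + 2·-5 + 4·4 = 22
  a_5 = -4·22 + -4·-3 + 2·-1 + 4·-5 = -98
  a_6 = -4·-98 + -4·22 + 2·-3 + 4·-1 = 294
  a_7 = -4·294 + -4·-98 + 2·22 + 4·-3 = -752
  a_8 = -4·-752 + -4·294 + 2·-98 + 4·22 = 1724
  a_9 = -4·1724 + -4·-752 + 2·294 + 4·-98 = -3692
  a_10 = -4·-3692 + -4·1724 + 2·-752 + 4·294 = 7544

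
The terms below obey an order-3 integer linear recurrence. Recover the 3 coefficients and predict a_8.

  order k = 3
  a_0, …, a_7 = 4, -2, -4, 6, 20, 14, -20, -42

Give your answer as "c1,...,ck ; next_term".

2,-3,2 ; 4

  a_3 = 2·-4 + -3·-2 + 2·4 = 6
  a_4 = 2·6 + -3·-4 + 2·-2 = 20
  a_5 = 2·20 + -3·6 + 2·-4 = 14
  a_6 = 2·14 + -3·20 + 2·6 = -20
  a_7 = 2·-20 + -3·14 + 2·20 = -42
  a_8 = 2·-42 + -3·-20 + 2·14 = 4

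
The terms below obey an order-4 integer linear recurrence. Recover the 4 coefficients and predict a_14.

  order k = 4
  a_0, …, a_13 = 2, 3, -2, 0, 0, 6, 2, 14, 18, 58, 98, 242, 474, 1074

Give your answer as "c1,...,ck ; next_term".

1,2,0,2 ; 2218

  a_4 = 1·0 + 2·-2 + 0·3 + 2·2 = 0
  a_5 = 1·0 + 2·0 + 0·-2 + 2·3 = 6
  a_6 = 1·6 + 2·0 + 0·0 + 2·-2 = 2
  a_7 = 1·2 + 2·6 + 0·0 + 2·0 = 14
  a_8 = 1·14 + 2·2 + 0·6 + 2·0 = 18
  a_9 = 1·18 + 2·14 + 0·2 + 2·6 = 58
  a_10 = 1·58 + 2·18 + 0·14 + 2·2 = 98
  a_11 = 1·98 + 2·58 + 0·18 + 2·14 = 242
  a_12 = 1·242 + 2·98 + 0·58 + 2·18 = 474
  a_13 = 1·474 + 2·242 + 0·98 + 2·58 = 1074
  a_14 = 1·1074 + 2·474 + 0·242 + 2·98 = 2218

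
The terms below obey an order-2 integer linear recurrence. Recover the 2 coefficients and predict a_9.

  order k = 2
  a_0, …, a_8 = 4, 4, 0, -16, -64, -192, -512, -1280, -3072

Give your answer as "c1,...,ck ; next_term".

  a_2 = 4·4 + -4·4 = 0
  a_3 = 4·0 + -4·4 = -16
  a_4 = 4·-16 + -4·0 = -64
  a_5 = 4·-64 + -4·-16 = -192
  a_6 = 4·-192 + -4·-64 = -512
  a_7 = 4·-512 + -4·-192 = -1280
  a_8 = 4·-1280 + -4·-512 = -3072
  a_9 = 4·-3072 + -4·-1280 = -7168

4,-4 ; -7168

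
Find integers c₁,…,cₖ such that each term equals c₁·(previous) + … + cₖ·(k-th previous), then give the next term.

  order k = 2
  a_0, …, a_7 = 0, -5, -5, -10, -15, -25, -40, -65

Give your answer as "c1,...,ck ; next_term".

1,1 ; -105

  a_2 = 1·-5 + 1·0 = -5
  a_3 = 1·-5 + 1·-5 = -10
  a_4 = 1·-10 + 1·-5 = -15
  a_5 = 1·-15 + 1·-10 = -25
  a_6 = 1·-25 + 1·-15 = -40
  a_7 = 1·-40 + 1·-25 = -65
  a_8 = 1·-65 + 1·-40 = -105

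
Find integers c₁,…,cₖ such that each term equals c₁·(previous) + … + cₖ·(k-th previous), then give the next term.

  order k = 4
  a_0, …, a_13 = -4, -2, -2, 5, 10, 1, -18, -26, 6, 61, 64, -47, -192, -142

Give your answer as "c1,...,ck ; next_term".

0,-1,-2,-1 ; 222

  a_4 = 0·5 + -1·-2 + -2·-2 + -1·-4 = 10
  a_5 = 0·10 + -1·5 + -2·-2 + -1·-2 = 1
  a_6 = 0·1 + -1·10 + -2·5 + -1·-2 = -18
  a_7 = 0·-18 + -1·1 + -2·10 + -1·5 = -26
  a_8 = 0·-26 + -1·-18 + -2·1 + -1·10 = 6
  a_9 = 0·6 + -1·-26 + -2·-18 + -1·1 = 61
  a_10 = 0·61 + -1·6 + -2·-26 + -1·-18 = 64
  a_11 = 0·64 + -1·61 + -2·6 + -1·-26 = -47
  a_12 = 0·-47 + -1·64 + -2·61 + -1·6 = -192
  a_13 = 0·-192 + -1·-47 + -2·64 + -1·61 = -142
  a_14 = 0·-142 + -1·-192 + -2·-47 + -1·64 = 222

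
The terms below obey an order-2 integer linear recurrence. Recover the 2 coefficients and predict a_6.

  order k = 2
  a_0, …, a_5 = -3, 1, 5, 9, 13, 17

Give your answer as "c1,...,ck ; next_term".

  a_2 = 2·1 + -1·-3 = 5
  a_3 = 2·5 + -1·1 = 9
  a_4 = 2·9 + -1·5 = 13
  a_5 = 2·13 + -1·9 = 17
  a_6 = 2·17 + -1·13 = 21

2,-1 ; 21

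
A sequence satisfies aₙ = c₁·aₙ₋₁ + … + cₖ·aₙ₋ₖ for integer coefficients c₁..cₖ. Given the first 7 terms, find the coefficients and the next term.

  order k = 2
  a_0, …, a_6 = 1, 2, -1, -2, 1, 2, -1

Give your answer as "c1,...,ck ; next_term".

  a_2 = 0·2 + -1·1 = -1
  a_3 = 0·-1 + -1·2 = -2
  a_4 = 0·-2 + -1·-1 = 1
  a_5 = 0·1 + -1·-2 = 2
  a_6 = 0·2 + -1·1 = -1
  a_7 = 0·-1 + -1·2 = -2

0,-1 ; -2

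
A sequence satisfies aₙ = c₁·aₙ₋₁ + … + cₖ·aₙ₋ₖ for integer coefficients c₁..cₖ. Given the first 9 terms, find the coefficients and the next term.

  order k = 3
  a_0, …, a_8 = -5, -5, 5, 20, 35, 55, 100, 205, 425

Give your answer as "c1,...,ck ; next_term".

  a_3 = 3·5 + -3·-5 + 2·-5 = 20
  a_4 = 3·20 + -3·5 + 2·-5 = 35
  a_5 = 3·35 + -3·20 + 2·5 = 55
  a_6 = 3·55 + -3·35 + 2·20 = 100
  a_7 = 3·100 + -3·55 + 2·35 = 205
  a_8 = 3·205 + -3·100 + 2·55 = 425
  a_9 = 3·425 + -3·205 + 2·100 = 860

3,-3,2 ; 860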